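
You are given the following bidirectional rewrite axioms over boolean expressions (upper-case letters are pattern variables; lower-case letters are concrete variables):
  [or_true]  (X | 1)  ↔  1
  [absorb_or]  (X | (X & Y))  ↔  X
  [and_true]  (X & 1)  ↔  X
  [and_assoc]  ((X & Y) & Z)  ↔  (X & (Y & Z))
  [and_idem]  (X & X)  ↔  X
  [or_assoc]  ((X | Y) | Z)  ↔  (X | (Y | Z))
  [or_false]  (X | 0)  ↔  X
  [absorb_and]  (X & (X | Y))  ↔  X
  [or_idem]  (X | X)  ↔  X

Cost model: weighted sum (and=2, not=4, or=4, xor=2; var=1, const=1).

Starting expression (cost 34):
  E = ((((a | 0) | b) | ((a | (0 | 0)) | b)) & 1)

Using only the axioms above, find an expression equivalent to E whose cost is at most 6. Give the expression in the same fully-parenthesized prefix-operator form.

(a | b)   [cost 6]

1. [or_false →] (0 | 0)  →  0;  E = ((((a | 0) | b) | ((a | 0) | b)) & 1)
2. [or_idem →] (((a | 0) | b) | ((a | 0) | b))  →  ((a | 0) | b);  E = (((a | 0) | b) & 1)
3. [or_false →] (a | 0)  →  a;  E = ((a | b) & 1)
4. [and_true →] ((a | b) & 1)  →  (a | b);  cost 6 ≤ 6, done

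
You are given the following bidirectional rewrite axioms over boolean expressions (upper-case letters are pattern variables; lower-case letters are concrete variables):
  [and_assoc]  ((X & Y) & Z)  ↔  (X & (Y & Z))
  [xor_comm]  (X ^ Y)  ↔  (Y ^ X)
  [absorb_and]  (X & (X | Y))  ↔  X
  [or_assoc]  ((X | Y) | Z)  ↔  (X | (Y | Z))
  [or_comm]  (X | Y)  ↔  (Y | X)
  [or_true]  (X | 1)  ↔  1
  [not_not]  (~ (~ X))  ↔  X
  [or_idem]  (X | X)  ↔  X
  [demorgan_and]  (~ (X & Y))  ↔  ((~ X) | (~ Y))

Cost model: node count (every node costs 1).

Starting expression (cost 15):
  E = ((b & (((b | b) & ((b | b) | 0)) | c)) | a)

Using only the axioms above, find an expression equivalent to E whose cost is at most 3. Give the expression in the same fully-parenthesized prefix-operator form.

(b | a)   [cost 3]

step 1: absorb_and (→) rewrites ((b | b) & ((b | b) | 0)) into (b | b), now ((b & ((b | b) | c)) | a)
step 2: or_idem (→) rewrites (b | b) into b, now ((b & (b | c)) | a)
step 3: absorb_and (→) rewrites (b & (b | c)) into b, reaching cost 3 (bound 3)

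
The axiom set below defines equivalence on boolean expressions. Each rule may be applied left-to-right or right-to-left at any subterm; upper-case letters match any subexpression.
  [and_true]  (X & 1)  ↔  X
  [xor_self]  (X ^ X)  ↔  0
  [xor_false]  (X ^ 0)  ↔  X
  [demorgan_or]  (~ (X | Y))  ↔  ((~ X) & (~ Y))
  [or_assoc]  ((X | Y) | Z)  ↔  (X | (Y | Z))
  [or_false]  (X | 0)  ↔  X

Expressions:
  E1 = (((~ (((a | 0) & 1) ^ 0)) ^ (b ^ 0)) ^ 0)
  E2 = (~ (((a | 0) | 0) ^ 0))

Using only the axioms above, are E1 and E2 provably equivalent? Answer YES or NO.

The axioms are sound identities: if E1 ↔* E2 then E1 and E2 evaluate identically under any assignment.
Under a=0, b=1: E1 evaluates to 0, E2 to 1. Distinct ⇒ no rewrite sequence connects them.

NO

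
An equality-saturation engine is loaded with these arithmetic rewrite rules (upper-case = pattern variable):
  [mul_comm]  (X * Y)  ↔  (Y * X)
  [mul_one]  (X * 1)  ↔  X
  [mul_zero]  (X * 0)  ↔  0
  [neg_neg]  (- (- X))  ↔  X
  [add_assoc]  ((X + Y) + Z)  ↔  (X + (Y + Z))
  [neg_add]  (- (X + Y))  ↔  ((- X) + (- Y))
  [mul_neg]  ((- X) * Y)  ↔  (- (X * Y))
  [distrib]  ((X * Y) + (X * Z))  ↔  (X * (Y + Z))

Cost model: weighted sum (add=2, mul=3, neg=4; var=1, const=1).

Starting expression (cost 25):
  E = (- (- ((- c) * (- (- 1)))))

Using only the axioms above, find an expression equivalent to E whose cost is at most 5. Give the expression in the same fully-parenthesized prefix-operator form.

step 1: neg_neg (→) rewrites (- (- ((- c) * (- (- 1))))) into ((- c) * (- (- 1)))
step 2: neg_neg (→) rewrites (- (- 1)) into 1, now ((- c) * 1)
step 3: mul_one (→) rewrites ((- c) * 1) into (- c), reaching cost 5 (bound 5)

(- c)   [cost 5]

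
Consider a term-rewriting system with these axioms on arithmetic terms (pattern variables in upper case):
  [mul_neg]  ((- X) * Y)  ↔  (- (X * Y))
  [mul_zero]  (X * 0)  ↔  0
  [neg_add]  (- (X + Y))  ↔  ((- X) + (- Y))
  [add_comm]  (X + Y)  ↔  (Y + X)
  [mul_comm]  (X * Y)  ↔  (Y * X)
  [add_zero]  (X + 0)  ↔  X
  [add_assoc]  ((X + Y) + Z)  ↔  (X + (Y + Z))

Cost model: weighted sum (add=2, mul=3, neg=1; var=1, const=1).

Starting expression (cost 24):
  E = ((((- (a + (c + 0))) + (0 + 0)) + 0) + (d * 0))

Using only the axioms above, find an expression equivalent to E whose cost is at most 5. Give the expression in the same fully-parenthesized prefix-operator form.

(1) (((- (a + (c + 0))) + (0 + 0)) + 0)  =[add_zero →]=  ((- (a + (c + 0))) + (0 + 0))    ⊢ (((- (a + (c + 0))) + (0 + 0)) + (d * 0))
(2) (c + 0)  =[add_zero →]=  c    ⊢ (((- (a + c)) + (0 + 0)) + (d * 0))
(3) (d * 0)  =[mul_zero →]=  0    ⊢ (((- (a + c)) + (0 + 0)) + 0)
(4) (((- (a + c)) + (0 + 0)) + 0)  =[add_zero →]=  ((- (a + c)) + (0 + 0))
(5) (0 + 0)  =[add_zero →]=  0    ⊢ ((- (a + c)) + 0)
(6) ((- (a + c)) + 0)  =[add_zero →]=  (- (a + c))    ⊢ cost 5, within 5

(- (a + c))   [cost 5]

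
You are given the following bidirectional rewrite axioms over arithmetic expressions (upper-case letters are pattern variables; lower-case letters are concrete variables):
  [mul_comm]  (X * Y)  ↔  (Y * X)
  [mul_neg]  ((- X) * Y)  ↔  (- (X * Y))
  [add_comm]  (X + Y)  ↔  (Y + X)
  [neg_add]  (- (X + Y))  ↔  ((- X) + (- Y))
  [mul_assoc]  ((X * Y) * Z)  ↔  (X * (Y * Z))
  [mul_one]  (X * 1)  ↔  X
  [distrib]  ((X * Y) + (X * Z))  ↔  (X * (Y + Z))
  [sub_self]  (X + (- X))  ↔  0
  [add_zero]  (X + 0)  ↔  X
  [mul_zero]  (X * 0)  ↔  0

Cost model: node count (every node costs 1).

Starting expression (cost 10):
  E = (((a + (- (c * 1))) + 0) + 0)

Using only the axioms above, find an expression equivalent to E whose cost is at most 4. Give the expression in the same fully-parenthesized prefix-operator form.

(1) ((a + (- (c * 1))) + 0)  =[add_zero →]=  (a + (- (c * 1)))    ⊢ ((a + (- (c * 1))) + 0)
(2) ((a + (- (c * 1))) + 0)  =[add_zero →]=  (a + (- (c * 1)))
(3) (c * 1)  =[mul_one →]=  c    ⊢ cost 4, within 4

(a + (- c))   [cost 4]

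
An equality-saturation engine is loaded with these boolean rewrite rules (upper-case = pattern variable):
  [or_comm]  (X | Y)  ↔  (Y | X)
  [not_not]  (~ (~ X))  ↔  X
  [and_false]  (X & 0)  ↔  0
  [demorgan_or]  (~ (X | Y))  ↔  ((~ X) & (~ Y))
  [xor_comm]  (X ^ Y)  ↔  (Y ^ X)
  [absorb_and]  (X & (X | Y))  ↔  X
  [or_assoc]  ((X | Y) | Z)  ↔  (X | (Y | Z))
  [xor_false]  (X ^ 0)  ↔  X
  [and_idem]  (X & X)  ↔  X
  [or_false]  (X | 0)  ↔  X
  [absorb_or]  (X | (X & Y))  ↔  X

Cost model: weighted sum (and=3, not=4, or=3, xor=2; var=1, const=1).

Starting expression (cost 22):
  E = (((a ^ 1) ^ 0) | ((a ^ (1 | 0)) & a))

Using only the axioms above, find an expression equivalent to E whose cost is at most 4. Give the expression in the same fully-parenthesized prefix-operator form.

(1) ((a ^ 1) ^ 0)  =[xor_false →]=  (a ^ 1)    ⊢ ((a ^ 1) | ((a ^ (1 | 0)) & a))
(2) (1 | 0)  =[or_false →]=  1    ⊢ ((a ^ 1) | ((a ^ 1) & a))
(3) ((a ^ 1) | ((a ^ 1) & a))  =[absorb_or →]=  (a ^ 1)    ⊢ cost 4, within 4

(a ^ 1)   [cost 4]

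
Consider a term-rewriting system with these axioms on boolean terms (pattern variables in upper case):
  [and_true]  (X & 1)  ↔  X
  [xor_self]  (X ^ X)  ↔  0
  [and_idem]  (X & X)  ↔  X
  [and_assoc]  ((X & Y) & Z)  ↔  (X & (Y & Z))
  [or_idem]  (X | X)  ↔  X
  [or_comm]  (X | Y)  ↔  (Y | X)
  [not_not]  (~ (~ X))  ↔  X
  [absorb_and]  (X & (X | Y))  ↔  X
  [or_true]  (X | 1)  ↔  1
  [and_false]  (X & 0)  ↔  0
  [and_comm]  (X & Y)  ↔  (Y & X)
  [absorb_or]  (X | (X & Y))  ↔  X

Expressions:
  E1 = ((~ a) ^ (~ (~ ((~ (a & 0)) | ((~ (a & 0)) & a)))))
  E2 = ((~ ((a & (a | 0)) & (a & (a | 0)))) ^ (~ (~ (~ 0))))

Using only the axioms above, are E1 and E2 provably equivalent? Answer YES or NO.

step 1: absorb_or (→) rewrites ((~ (a & 0)) | ((~ (a & 0)) & a)) into (~ (a & 0)), now ((~ a) ^ (~ (~ (~ (a & 0)))))
step 2: and_false (→) rewrites (a & 0) into 0, now ((~ a) ^ (~ (~ (~ 0))))
step 3: not_not (→) rewrites (~ (~ (~ 0))) into (~ 0), now ((~ a) ^ (~ 0))
step 4: absorb_and (←) rewrites a into (a & (a | 0)), now ((~ (a & (a | 0))) ^ (~ 0))
step 5: and_idem (←) rewrites (a & (a | 0)) into ((a & (a | 0)) & (a & (a | 0))), now ((~ ((a & (a | 0)) & (a & (a | 0)))) ^ (~ 0))
step 6: not_not (←) rewrites (~ 0) into (~ (~ (~ 0))), which is E2

YES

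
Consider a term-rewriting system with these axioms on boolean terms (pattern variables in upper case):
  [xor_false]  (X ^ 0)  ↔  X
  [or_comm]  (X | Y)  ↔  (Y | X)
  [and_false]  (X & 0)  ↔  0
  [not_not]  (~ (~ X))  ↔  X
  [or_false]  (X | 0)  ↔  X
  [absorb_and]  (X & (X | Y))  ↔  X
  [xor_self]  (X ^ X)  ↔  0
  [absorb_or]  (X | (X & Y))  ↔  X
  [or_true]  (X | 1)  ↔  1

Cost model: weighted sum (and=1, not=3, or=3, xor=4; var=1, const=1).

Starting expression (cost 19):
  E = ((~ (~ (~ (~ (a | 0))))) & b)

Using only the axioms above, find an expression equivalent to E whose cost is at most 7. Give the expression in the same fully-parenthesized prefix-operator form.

step 1: not_not (→) rewrites (~ (~ (~ (~ (a | 0))))) into (~ (~ (a | 0))), now ((~ (~ (a | 0))) & b)
step 2: or_comm (→) rewrites (a | 0) into (0 | a), now ((~ (~ (0 | a))) & b)
step 3: not_not (→) rewrites (~ (~ (0 | a))) into (0 | a), reaching cost 7 (bound 7)

((0 | a) & b)   [cost 7]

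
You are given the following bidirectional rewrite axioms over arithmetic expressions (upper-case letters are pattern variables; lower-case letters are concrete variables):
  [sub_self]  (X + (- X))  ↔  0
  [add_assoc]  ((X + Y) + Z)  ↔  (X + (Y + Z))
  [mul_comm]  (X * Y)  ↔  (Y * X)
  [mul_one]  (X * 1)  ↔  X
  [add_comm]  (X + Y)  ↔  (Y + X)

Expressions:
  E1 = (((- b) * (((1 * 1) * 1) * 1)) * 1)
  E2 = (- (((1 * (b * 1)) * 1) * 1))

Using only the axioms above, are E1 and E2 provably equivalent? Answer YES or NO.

YES

(1) ((1 * 1) * 1)  =[mul_one →]=  (1 * 1)    ⊢ (((- b) * ((1 * 1) * 1)) * 1)
(2) ((1 * 1) * 1)  =[mul_one →]=  (1 * 1)    ⊢ (((- b) * (1 * 1)) * 1)
(3) (((- b) * (1 * 1)) * 1)  =[mul_one →]=  ((- b) * (1 * 1))
(4) (1 * 1)  =[mul_one →]=  1    ⊢ ((- b) * 1)
(5) ((- b) * 1)  =[mul_one →]=  (- b)
(6) b  =[mul_one ←]=  (b * 1)    ⊢ (- (b * 1))
(7) (b * 1)  =[mul_one ←]=  ((b * 1) * 1)    ⊢ (- ((b * 1) * 1))
(8) (b * 1)  =[mul_comm →]=  (1 * b)    ⊢ (- ((1 * b) * 1))
(9) ((1 * b) * 1)  =[mul_one ←]=  (((1 * b) * 1) * 1)    ⊢ (- (((1 * b) * 1) * 1))
(10) b  =[mul_one ←]=  (b * 1)    ⊢ E2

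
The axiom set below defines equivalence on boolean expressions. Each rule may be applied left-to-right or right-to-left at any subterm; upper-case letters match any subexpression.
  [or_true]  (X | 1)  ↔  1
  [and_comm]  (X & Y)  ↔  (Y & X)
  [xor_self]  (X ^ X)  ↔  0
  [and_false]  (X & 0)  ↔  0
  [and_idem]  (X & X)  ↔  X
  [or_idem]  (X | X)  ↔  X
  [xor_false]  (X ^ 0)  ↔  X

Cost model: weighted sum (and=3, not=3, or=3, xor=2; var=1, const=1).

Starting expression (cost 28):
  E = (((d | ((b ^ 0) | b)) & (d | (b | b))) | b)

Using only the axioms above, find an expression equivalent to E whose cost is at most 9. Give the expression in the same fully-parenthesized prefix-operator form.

step 1: xor_false (→) rewrites (b ^ 0) into b, now (((d | (b | b)) & (d | (b | b))) | b)
step 2: and_idem (→) rewrites ((d | (b | b)) & (d | (b | b))) into (d | (b | b)), now ((d | (b | b)) | b)
step 3: or_idem (→) rewrites (b | b) into b, reaching cost 9 (bound 9)

((d | b) | b)   [cost 9]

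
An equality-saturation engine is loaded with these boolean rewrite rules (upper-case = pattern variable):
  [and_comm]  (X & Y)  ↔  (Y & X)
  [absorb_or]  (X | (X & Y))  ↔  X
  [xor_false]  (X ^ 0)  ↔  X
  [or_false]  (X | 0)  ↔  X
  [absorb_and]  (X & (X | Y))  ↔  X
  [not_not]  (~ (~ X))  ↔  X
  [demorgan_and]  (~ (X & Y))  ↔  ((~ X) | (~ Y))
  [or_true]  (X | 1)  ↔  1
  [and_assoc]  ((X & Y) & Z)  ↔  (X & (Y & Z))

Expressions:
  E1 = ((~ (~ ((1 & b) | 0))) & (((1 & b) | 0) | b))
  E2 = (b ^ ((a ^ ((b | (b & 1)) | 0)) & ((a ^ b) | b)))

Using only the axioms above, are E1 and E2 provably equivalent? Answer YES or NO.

NO

All listed rules preserve value, hence provable equivalence implies equal values everywhere; look for a separating assignment.
a=0, b=1 gives E1 ↦ 1, E2 ↦ 0; values differ ⇒ not provably equivalent.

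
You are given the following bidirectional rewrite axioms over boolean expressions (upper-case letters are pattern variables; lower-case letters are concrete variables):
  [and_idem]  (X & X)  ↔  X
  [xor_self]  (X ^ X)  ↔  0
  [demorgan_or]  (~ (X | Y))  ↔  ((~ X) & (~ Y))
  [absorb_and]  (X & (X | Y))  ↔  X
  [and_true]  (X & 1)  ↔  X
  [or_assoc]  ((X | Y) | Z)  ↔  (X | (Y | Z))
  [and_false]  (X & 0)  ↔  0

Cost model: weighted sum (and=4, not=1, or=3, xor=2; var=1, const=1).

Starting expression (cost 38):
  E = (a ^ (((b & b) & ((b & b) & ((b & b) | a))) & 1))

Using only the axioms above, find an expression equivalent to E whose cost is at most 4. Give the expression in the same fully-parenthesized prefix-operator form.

(a ^ b)   [cost 4]

step 1: absorb_and (→) rewrites ((b & b) & ((b & b) | a)) into (b & b), now (a ^ (((b & b) & (b & b)) & 1))
step 2: and_idem (→) rewrites ((b & b) & (b & b)) into (b & b), now (a ^ ((b & b) & 1))
step 3: and_idem (→) rewrites (b & b) into b, now (a ^ (b & 1))
step 4: and_true (→) rewrites (b & 1) into b, reaching cost 4 (bound 4)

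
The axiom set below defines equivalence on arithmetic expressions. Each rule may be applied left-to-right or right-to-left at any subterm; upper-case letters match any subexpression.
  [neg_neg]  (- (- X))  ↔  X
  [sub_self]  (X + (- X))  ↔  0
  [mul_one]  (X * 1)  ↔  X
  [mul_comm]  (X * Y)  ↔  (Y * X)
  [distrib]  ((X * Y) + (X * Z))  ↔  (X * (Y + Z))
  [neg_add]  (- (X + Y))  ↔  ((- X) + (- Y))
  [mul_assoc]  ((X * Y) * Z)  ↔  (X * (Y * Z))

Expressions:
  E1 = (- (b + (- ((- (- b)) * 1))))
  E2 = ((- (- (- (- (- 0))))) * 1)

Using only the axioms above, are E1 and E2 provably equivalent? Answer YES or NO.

1. [mul_one →] ((- (- b)) * 1)  →  (- (- b));  E1 = (- (b + (- (- (- b)))))
2. [neg_neg →] (- (- (- b)))  →  (- b);  E1 = (- (b + (- b)))
3. [sub_self →] (b + (- b))  →  0;  E1 = (- 0)
4. [neg_neg ←] 0  →  (- (- 0));  E1 = (- (- (- 0)))
5. [mul_one ←] (- (- (- 0)))  →  ((- (- (- 0))) * 1)
6. [neg_neg ←] (- 0)  →  (- (- (- 0)));  this is E2

YES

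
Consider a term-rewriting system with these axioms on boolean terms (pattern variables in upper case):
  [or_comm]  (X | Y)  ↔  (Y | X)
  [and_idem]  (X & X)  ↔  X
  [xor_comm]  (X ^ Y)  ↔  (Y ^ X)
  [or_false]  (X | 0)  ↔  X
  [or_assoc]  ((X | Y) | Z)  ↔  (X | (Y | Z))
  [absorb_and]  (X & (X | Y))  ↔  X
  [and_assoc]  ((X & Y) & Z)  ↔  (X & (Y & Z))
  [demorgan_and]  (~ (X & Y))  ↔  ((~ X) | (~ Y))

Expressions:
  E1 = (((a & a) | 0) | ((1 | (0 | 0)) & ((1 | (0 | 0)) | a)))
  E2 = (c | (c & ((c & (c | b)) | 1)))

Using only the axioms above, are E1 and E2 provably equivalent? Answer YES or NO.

All listed rules preserve value, hence provable equivalence implies equal values everywhere; look for a separating assignment.
a=0, b=0, c=0 gives E1 ↦ 1, E2 ↦ 0; values differ ⇒ not provably equivalent.

NO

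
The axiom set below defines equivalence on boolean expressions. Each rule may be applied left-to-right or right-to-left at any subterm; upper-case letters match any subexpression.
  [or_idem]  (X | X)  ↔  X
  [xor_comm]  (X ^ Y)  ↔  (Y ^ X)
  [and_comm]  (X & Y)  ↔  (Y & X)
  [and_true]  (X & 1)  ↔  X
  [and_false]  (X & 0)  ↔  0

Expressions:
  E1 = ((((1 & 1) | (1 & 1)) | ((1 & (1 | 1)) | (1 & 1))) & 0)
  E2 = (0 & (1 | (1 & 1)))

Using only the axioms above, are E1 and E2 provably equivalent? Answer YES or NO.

YES

1. [or_idem →] (1 | 1)  →  1;  E1 = ((((1 & 1) | (1 & 1)) | ((1 & 1) | (1 & 1))) & 0)
2. [or_idem →] (((1 & 1) | (1 & 1)) | ((1 & 1) | (1 & 1)))  →  ((1 & 1) | (1 & 1));  E1 = (((1 & 1) | (1 & 1)) & 0)
3. [or_idem →] ((1 & 1) | (1 & 1))  →  (1 & 1);  E1 = ((1 & 1) & 0)
4. [and_true →] (1 & 1)  →  1;  E1 = (1 & 0)
5. [or_idem ←] 1  →  (1 | 1);  E1 = ((1 | 1) & 0)
6. [and_comm →] ((1 | 1) & 0)  →  (0 & (1 | 1))
7. [and_true ←] 1  →  (1 & 1);  this is E2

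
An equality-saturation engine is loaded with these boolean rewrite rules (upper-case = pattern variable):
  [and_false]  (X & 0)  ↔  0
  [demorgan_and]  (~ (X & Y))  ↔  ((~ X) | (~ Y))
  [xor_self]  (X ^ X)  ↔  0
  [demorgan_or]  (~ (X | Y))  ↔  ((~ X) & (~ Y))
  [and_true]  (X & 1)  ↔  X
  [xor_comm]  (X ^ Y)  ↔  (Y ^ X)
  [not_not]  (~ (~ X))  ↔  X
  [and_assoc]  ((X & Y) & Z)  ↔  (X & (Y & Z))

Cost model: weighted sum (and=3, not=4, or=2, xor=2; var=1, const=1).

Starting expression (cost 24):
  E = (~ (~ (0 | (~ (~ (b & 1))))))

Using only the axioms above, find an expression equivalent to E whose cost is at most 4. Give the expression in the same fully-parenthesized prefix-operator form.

(0 | b)   [cost 4]

step 1: and_true (→) rewrites (b & 1) into b, now (~ (~ (0 | (~ (~ b)))))
step 2: not_not (→) rewrites (~ (~ (0 | (~ (~ b))))) into (0 | (~ (~ b)))
step 3: not_not (→) rewrites (~ (~ b)) into b, reaching cost 4 (bound 4)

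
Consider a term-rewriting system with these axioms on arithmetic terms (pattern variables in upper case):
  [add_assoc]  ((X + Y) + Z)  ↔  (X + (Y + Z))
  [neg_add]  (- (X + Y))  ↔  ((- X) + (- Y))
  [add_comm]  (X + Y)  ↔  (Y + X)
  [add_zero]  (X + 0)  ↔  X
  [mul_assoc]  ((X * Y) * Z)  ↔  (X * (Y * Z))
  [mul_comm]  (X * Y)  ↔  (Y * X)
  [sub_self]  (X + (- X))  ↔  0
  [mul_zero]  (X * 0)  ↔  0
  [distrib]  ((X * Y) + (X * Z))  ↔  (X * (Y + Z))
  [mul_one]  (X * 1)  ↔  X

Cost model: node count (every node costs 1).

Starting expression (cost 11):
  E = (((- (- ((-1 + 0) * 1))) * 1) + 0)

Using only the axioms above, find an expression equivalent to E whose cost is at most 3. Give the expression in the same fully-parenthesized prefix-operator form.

(- (- -1))   [cost 3]

(1) ((- (- ((-1 + 0) * 1))) * 1)  =[mul_one →]=  (- (- ((-1 + 0) * 1)))    ⊢ ((- (- ((-1 + 0) * 1))) + 0)
(2) ((- (- ((-1 + 0) * 1))) + 0)  =[add_zero →]=  (- (- ((-1 + 0) * 1)))
(3) ((-1 + 0) * 1)  =[mul_one →]=  (-1 + 0)    ⊢ (- (- (-1 + 0)))
(4) (-1 + 0)  =[add_zero →]=  -1    ⊢ cost 3, within 3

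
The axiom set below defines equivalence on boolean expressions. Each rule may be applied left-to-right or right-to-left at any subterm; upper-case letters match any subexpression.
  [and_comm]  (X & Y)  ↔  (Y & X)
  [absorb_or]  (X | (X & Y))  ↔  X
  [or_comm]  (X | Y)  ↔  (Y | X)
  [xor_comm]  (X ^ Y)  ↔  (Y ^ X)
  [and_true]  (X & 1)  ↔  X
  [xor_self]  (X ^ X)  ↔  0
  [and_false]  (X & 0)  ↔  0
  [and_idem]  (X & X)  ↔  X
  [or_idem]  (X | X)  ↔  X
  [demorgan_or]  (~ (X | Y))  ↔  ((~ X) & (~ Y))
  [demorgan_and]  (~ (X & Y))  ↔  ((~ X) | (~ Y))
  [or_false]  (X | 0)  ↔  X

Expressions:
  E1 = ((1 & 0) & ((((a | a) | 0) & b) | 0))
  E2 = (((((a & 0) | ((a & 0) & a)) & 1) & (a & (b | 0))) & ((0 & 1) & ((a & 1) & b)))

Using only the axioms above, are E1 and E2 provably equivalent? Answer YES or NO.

(1) (a | a)  =[or_idem →]=  a    ⊢ ((1 & 0) & (((a | 0) & b) | 0))
(2) (((a | 0) & b) | 0)  =[or_false →]=  ((a | 0) & b)    ⊢ ((1 & 0) & ((a | 0) & b))
(3) (a | 0)  =[or_false →]=  a    ⊢ ((1 & 0) & (a & b))
(4) (1 & 0)  =[and_comm →]=  (0 & 1)    ⊢ ((0 & 1) & (a & b))
(5) ((0 & 1) & (a & b))  =[and_idem ←]=  (((0 & 1) & (a & b)) & ((0 & 1) & (a & b)))
(6) 0  =[and_false ←]=  (a & 0)    ⊢ ((((a & 0) & 1) & (a & b)) & ((0 & 1) & (a & b)))
(7) a  =[and_true ←]=  (a & 1)    ⊢ ((((a & 0) & 1) & (a & b)) & ((0 & 1) & ((a & 1) & b)))
(8) b  =[or_false ←]=  (b | 0)    ⊢ ((((a & 0) & 1) & (a & (b | 0))) & ((0 & 1) & ((a & 1) & b)))
(9) (a & 0)  =[absorb_or ←]=  ((a & 0) | ((a & 0) & a))    ⊢ E2

YES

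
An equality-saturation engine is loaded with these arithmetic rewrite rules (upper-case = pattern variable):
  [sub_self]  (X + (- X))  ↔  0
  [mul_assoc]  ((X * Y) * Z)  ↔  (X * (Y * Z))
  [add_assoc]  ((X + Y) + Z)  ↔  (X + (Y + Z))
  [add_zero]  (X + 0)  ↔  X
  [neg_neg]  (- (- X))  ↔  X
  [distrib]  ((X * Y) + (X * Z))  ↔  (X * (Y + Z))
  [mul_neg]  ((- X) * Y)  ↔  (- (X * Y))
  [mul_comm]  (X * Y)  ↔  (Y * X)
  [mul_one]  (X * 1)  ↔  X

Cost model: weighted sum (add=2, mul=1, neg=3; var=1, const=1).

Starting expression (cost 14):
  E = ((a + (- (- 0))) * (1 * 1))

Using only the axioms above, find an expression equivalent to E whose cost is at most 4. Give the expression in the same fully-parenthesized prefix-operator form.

(a + 0)   [cost 4]

(1) (1 * 1)  =[mul_one →]=  1    ⊢ ((a + (- (- 0))) * 1)
(2) ((a + (- (- 0))) * 1)  =[mul_one →]=  (a + (- (- 0)))
(3) (- (- 0))  =[neg_neg →]=  0    ⊢ cost 4, within 4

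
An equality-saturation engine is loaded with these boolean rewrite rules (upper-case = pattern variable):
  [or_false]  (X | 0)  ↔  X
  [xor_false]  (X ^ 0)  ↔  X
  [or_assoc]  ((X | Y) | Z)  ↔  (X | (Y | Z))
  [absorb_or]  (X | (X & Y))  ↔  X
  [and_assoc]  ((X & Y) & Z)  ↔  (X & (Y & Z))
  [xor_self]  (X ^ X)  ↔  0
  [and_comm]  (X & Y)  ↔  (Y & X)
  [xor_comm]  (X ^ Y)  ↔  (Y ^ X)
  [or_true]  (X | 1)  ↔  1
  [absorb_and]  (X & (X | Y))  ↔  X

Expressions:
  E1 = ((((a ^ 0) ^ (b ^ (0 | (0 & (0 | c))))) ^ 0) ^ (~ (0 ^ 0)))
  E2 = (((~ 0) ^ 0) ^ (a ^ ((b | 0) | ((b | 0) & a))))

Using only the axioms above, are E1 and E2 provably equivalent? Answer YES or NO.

(1) (0 & (0 | c))  =[absorb_and →]=  0    ⊢ ((((a ^ 0) ^ (b ^ (0 | 0))) ^ 0) ^ (~ (0 ^ 0)))
(2) (0 | 0)  =[or_false →]=  0    ⊢ ((((a ^ 0) ^ (b ^ 0)) ^ 0) ^ (~ (0 ^ 0)))
(3) (0 ^ 0)  =[xor_false →]=  0    ⊢ ((((a ^ 0) ^ (b ^ 0)) ^ 0) ^ (~ 0))
(4) (((a ^ 0) ^ (b ^ 0)) ^ 0)  =[xor_false →]=  ((a ^ 0) ^ (b ^ 0))    ⊢ (((a ^ 0) ^ (b ^ 0)) ^ (~ 0))
(5) (b ^ 0)  =[xor_false →]=  b    ⊢ (((a ^ 0) ^ b) ^ (~ 0))
(6) (a ^ 0)  =[xor_false →]=  a    ⊢ ((a ^ b) ^ (~ 0))
(7) (~ 0)  =[xor_false ←]=  ((~ 0) ^ 0)    ⊢ ((a ^ b) ^ ((~ 0) ^ 0))
(8) ((a ^ b) ^ ((~ 0) ^ 0))  =[xor_comm →]=  (((~ 0) ^ 0) ^ (a ^ b))
(9) b  =[or_false ←]=  (b | 0)    ⊢ (((~ 0) ^ 0) ^ (a ^ (b | 0)))
(10) (b | 0)  =[absorb_or ←]=  ((b | 0) | ((b | 0) & a))    ⊢ E2

YES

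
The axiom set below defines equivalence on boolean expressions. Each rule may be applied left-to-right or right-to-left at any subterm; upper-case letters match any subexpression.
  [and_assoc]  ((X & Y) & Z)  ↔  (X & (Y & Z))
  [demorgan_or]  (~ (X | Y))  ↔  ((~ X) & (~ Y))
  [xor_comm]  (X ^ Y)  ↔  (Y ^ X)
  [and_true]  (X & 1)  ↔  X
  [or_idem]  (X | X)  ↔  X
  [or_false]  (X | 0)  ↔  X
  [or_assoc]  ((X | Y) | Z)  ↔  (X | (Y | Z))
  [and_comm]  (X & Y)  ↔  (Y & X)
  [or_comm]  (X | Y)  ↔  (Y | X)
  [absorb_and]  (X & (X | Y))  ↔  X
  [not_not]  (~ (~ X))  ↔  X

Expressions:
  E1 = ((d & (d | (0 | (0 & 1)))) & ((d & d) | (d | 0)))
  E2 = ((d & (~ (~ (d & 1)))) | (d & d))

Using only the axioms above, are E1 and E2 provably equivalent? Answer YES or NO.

YES

step 1: and_true (→) rewrites (0 & 1) into 0, now ((d & (d | (0 | 0))) & ((d & d) | (d | 0)))
step 2: or_false (→) rewrites (d | 0) into d, now ((d & (d | (0 | 0))) & ((d & d) | d))
step 3: or_idem (→) rewrites (0 | 0) into 0, now ((d & (d | 0)) & ((d & d) | d))
step 4: or_false (→) rewrites (d | 0) into d, now ((d & d) & ((d & d) | d))
step 5: absorb_and (→) rewrites ((d & d) & ((d & d) | d)) into (d & d)
step 6: or_idem (←) rewrites (d & d) into ((d & d) | (d & d))
step 7: not_not (←) rewrites d into (~ (~ d)), now ((d & (~ (~ d))) | (d & d))
step 8: and_true (←) rewrites d into (d & 1), which is E2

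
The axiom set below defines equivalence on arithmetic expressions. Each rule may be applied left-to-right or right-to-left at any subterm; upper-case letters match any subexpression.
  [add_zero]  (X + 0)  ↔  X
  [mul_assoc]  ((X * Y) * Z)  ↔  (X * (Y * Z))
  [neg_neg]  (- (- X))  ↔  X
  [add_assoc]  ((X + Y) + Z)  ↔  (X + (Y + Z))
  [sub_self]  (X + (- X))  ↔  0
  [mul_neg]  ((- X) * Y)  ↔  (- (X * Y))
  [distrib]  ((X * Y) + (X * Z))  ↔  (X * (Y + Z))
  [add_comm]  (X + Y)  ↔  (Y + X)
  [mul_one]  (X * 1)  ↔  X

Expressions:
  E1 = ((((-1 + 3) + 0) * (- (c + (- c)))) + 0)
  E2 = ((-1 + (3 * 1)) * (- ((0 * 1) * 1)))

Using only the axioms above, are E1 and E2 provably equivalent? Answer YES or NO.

YES

(1) ((-1 + 3) + 0)  =[add_zero →]=  (-1 + 3)    ⊢ (((-1 + 3) * (- (c + (- c)))) + 0)
(2) (c + (- c))  =[sub_self →]=  0    ⊢ (((-1 + 3) * (- 0)) + 0)
(3) (((-1 + 3) * (- 0)) + 0)  =[add_zero →]=  ((-1 + 3) * (- 0))
(4) 0  =[mul_one ←]=  (0 * 1)    ⊢ ((-1 + 3) * (- (0 * 1)))
(5) 3  =[mul_one ←]=  (3 * 1)    ⊢ ((-1 + (3 * 1)) * (- (0 * 1)))
(6) 0  =[mul_one ←]=  (0 * 1)    ⊢ E2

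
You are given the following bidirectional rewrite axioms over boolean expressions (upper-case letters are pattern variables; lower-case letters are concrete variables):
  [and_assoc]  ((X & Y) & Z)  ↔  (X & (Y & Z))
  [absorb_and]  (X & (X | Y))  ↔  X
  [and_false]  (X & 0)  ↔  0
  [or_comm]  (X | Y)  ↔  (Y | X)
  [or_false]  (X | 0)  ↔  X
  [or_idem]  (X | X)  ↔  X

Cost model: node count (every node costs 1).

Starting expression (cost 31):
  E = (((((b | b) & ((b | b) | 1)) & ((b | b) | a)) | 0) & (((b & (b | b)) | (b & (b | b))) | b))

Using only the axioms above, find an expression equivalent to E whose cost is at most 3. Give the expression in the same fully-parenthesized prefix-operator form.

(b & b)   [cost 3]

step 1: absorb_and (→) rewrites ((b | b) & ((b | b) | 1)) into (b | b), now ((((b | b) & ((b | b) | a)) | 0) & (((b & (b | b)) | (b & (b | b))) | b))
step 2: or_idem (→) rewrites ((b & (b | b)) | (b & (b | b))) into (b & (b | b)), now ((((b | b) & ((b | b) | a)) | 0) & ((b & (b | b)) | b))
step 3: absorb_and (→) rewrites (b & (b | b)) into b, now ((((b | b) & ((b | b) | a)) | 0) & (b | b))
step 4: absorb_and (→) rewrites ((b | b) & ((b | b) | a)) into (b | b), now (((b | b) | 0) & (b | b))
step 5: or_idem (→) rewrites (b | b) into b, now ((b | 0) & (b | b))
step 6: or_idem (→) rewrites (b | b) into b, now ((b | 0) & b)
step 7: or_false (→) rewrites (b | 0) into b, reaching cost 3 (bound 3)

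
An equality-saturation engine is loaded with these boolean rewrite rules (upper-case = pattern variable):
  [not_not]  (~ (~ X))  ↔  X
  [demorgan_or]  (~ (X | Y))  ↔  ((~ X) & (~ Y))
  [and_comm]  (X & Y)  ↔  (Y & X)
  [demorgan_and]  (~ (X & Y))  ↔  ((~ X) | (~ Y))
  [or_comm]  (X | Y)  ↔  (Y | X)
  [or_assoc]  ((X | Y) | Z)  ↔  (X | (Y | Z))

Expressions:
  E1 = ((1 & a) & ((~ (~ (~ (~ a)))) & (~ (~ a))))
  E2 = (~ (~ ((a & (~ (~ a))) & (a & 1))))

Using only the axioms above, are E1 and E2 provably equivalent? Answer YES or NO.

1. [not_not →] (~ (~ (~ (~ a))))  →  (~ (~ a));  E1 = ((1 & a) & ((~ (~ a)) & (~ (~ a))))
2. [not_not →] (~ (~ a))  →  a;  E1 = ((1 & a) & (a & (~ (~ a))))
3. [not_not →] (~ (~ a))  →  a;  E1 = ((1 & a) & (a & a))
4. [and_comm →] ((1 & a) & (a & a))  →  ((a & a) & (1 & a))
5. [not_not ←] a  →  (~ (~ a));  E1 = ((a & (~ (~ a))) & (1 & a))
6. [and_comm →] (1 & a)  →  (a & 1);  E1 = ((a & (~ (~ a))) & (a & 1))
7. [not_not ←] ((a & (~ (~ a))) & (a & 1))  →  (~ (~ ((a & (~ (~ a))) & (a & 1))));  this is E2

YES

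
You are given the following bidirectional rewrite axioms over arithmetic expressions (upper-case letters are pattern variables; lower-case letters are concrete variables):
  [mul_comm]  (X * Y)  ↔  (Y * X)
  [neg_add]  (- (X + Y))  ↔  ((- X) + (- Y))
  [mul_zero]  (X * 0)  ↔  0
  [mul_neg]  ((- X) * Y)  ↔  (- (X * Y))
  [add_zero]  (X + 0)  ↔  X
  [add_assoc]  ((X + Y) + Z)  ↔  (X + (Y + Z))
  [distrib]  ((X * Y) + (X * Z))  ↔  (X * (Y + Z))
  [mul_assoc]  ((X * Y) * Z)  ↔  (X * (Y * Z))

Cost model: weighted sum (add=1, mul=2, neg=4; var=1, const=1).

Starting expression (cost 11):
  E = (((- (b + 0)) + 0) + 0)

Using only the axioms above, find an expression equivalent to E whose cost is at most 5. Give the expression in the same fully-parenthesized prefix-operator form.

(- b)   [cost 5]

1. [add_zero →] (b + 0)  →  b;  E = (((- b) + 0) + 0)
2. [add_zero →] ((- b) + 0)  →  (- b);  E = ((- b) + 0)
3. [add_zero →] ((- b) + 0)  →  (- b);  cost 5 ≤ 5, done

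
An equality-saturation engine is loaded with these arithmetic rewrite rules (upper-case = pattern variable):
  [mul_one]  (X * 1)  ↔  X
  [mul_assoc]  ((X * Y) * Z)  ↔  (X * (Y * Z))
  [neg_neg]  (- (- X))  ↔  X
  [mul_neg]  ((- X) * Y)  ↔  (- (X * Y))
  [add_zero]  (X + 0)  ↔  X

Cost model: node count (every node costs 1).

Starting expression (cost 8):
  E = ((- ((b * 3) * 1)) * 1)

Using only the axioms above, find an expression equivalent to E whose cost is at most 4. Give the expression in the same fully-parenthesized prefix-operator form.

(1) ((b * 3) * 1)  =[mul_assoc →]=  (b * (3 * 1))    ⊢ ((- (b * (3 * 1))) * 1)
(2) (3 * 1)  =[mul_one →]=  3    ⊢ ((- (b * 3)) * 1)
(3) ((- (b * 3)) * 1)  =[mul_one →]=  (- (b * 3))    ⊢ cost 4, within 4

(- (b * 3))   [cost 4]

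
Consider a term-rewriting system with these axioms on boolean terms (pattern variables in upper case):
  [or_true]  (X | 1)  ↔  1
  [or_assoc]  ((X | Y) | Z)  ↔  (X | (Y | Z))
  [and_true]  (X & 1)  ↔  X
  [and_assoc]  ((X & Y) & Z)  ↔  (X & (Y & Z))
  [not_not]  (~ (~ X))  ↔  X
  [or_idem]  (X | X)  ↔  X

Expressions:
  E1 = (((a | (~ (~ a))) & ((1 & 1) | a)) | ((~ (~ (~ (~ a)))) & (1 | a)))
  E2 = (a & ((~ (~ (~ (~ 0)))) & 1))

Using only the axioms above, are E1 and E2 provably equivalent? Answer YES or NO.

NO

The axioms are sound identities: if E1 ↔* E2 then E1 and E2 evaluate identically under any assignment.
Under a=1: E1 evaluates to 1, E2 to 0. Distinct ⇒ no rewrite sequence connects them.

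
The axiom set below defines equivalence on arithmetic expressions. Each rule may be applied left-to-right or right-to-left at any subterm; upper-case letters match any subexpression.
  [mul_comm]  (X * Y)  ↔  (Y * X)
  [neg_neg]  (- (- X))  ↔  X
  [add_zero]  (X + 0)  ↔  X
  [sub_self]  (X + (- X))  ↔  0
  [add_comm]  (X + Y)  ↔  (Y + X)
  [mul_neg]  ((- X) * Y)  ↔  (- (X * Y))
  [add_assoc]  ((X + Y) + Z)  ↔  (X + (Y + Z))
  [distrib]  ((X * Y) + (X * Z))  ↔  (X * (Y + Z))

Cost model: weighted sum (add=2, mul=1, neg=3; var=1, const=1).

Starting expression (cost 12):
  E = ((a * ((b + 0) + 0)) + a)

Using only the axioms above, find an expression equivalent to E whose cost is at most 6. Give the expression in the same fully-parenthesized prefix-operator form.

((a * b) + a)   [cost 6]

(1) (b + 0)  =[add_zero →]=  b    ⊢ ((a * (b + 0)) + a)
(2) (b + 0)  =[add_zero →]=  b    ⊢ cost 6, within 6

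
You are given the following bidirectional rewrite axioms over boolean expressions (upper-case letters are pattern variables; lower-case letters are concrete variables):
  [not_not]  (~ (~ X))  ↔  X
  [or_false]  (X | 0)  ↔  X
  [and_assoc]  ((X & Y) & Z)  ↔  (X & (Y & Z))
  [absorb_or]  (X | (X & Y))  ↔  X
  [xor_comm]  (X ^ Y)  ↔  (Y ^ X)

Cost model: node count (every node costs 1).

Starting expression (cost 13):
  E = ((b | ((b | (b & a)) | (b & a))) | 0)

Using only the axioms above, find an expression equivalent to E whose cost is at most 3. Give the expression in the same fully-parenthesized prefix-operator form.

(b | b)   [cost 3]

step 1: absorb_or (→) rewrites (b | (b & a)) into b, now ((b | (b | (b & a))) | 0)
step 2: absorb_or (→) rewrites (b | (b & a)) into b, now ((b | b) | 0)
step 3: or_false (→) rewrites ((b | b) | 0) into (b | b), reaching cost 3 (bound 3)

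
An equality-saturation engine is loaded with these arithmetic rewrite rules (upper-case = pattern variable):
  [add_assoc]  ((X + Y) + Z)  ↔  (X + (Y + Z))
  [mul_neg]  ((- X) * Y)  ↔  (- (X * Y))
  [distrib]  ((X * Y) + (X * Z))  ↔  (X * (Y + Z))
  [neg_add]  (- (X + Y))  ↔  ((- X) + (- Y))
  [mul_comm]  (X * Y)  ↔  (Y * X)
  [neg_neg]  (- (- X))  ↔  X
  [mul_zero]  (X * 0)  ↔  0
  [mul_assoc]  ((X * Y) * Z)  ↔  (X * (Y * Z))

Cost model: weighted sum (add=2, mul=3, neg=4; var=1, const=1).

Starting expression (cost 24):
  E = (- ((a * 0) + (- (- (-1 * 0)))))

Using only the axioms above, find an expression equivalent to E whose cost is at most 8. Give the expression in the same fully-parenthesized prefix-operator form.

(- (0 + 0))   [cost 8]

(1) (- (- (-1 * 0)))  =[neg_neg →]=  (-1 * 0)    ⊢ (- ((a * 0) + (-1 * 0)))
(2) (-1 * 0)  =[mul_zero →]=  0    ⊢ (- ((a * 0) + 0))
(3) (a * 0)  =[mul_zero →]=  0    ⊢ cost 8, within 8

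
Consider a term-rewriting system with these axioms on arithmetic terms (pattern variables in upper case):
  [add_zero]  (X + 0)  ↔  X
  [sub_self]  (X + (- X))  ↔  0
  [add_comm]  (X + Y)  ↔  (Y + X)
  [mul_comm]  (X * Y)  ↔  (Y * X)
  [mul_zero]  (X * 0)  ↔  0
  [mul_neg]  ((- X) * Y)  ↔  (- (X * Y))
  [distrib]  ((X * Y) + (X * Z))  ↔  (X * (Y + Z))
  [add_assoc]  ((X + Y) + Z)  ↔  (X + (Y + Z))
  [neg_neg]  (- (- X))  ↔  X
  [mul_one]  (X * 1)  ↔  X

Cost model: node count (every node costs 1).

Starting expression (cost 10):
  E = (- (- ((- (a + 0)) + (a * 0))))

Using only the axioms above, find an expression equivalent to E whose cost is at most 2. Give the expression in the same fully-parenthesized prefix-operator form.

(- a)   [cost 2]

(1) (- (- ((- (a + 0)) + (a * 0))))  =[neg_neg →]=  ((- (a + 0)) + (a * 0))
(2) (a + 0)  =[add_zero →]=  a    ⊢ ((- a) + (a * 0))
(3) (a * 0)  =[mul_zero →]=  0    ⊢ ((- a) + 0)
(4) ((- a) + 0)  =[add_zero →]=  (- a)    ⊢ cost 2, within 2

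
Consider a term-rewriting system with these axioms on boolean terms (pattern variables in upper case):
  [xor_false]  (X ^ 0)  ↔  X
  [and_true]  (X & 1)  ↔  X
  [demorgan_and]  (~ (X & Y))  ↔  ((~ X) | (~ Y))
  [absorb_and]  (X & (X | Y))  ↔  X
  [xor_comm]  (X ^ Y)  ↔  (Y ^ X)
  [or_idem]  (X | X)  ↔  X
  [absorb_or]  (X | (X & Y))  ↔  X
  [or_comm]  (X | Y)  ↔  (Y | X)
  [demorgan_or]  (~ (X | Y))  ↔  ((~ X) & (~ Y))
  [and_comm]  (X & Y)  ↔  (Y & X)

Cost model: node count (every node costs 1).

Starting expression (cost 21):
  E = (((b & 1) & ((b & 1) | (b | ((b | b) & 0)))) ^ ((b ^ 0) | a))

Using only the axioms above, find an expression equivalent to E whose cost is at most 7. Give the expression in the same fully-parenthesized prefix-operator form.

1. [or_idem →] (b | b)  →  b;  E = (((b & 1) & ((b & 1) | (b | (b & 0)))) ^ ((b ^ 0) | a))
2. [absorb_or →] (b | (b & 0))  →  b;  E = (((b & 1) & ((b & 1) | b)) ^ ((b ^ 0) | a))
3. [absorb_and →] ((b & 1) & ((b & 1) | b))  →  (b & 1);  E = ((b & 1) ^ ((b ^ 0) | a))
4. [xor_comm →] ((b & 1) ^ ((b ^ 0) | a))  →  (((b ^ 0) | a) ^ (b & 1))
5. [xor_false →] (b ^ 0)  →  b;  cost 7 ≤ 7, done

((b | a) ^ (b & 1))   [cost 7]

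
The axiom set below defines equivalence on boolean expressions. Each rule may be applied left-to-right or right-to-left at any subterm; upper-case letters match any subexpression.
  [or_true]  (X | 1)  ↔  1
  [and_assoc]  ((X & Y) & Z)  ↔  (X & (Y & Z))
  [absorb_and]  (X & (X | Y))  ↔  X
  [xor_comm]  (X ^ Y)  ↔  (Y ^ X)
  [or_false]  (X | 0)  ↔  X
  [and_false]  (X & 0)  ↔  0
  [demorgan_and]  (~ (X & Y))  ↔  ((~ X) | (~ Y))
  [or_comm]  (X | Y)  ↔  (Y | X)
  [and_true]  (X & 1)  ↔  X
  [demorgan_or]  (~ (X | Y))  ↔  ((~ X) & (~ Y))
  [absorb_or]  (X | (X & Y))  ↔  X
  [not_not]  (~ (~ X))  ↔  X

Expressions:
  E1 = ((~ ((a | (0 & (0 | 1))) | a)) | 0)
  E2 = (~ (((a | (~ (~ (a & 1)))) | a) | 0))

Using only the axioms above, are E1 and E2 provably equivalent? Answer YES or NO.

(1) ((~ ((a | (0 & (0 | 1))) | a)) | 0)  =[or_false →]=  (~ ((a | (0 & (0 | 1))) | a))
(2) (0 & (0 | 1))  =[absorb_and →]=  0    ⊢ (~ ((a | 0) | a))
(3) (a | 0)  =[or_false →]=  a    ⊢ (~ (a | a))
(4) (a | a)  =[or_false ←]=  ((a | a) | 0)    ⊢ (~ ((a | a) | 0))
(5) a  =[absorb_or ←]=  (a | (a & 1))    ⊢ (~ (((a | (a & 1)) | a) | 0))
(6) (a & 1)  =[not_not ←]=  (~ (~ (a & 1)))    ⊢ E2

YES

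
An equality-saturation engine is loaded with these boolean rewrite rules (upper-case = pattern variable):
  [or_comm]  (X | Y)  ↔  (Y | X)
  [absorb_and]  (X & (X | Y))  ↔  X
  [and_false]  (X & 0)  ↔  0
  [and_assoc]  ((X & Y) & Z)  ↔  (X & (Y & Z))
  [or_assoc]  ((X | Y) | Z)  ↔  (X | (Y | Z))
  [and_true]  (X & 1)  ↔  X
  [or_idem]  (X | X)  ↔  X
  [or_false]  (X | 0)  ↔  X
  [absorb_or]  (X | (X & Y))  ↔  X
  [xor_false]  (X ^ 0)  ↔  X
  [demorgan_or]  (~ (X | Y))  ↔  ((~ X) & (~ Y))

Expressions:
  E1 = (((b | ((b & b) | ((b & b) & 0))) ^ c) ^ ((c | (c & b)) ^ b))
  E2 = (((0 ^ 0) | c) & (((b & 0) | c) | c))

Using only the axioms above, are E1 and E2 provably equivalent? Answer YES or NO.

NO

The axioms are sound identities: if E1 ↔* E2 then E1 and E2 evaluate identically under any assignment.
Under b=0, c=1: E1 evaluates to 0, E2 to 1. Distinct ⇒ no rewrite sequence connects them.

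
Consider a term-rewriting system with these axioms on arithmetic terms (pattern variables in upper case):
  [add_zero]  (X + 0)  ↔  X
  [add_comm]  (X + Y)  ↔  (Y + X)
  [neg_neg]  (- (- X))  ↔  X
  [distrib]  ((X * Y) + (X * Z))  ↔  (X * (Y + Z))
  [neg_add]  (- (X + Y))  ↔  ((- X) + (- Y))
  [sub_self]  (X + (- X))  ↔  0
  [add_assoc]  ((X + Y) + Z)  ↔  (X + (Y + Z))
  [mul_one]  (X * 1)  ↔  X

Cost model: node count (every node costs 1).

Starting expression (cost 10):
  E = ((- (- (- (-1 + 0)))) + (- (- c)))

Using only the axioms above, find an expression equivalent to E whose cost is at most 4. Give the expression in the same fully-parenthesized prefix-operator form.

((- -1) + c)   [cost 4]

1. [neg_neg →] (- (- (- (-1 + 0))))  →  (- (-1 + 0));  E = ((- (-1 + 0)) + (- (- c)))
2. [neg_neg →] (- (- c))  →  c;  E = ((- (-1 + 0)) + c)
3. [add_zero →] (-1 + 0)  →  -1;  cost 4 ≤ 4, done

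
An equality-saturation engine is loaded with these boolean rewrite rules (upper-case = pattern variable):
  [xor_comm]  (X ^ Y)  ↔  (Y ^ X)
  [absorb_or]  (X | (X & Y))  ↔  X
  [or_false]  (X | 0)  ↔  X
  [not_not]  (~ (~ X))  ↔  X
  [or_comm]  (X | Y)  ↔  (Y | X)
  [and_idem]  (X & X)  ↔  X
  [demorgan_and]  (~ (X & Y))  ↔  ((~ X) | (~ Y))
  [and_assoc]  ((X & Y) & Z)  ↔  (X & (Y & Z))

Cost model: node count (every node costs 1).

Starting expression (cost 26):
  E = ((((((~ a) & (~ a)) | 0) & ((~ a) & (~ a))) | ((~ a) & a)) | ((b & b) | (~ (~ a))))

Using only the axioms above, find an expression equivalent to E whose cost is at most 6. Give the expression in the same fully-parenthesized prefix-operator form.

((~ a) | (a | b))   [cost 6]

step 1: or_false (→) rewrites (((~ a) & (~ a)) | 0) into ((~ a) & (~ a)), now (((((~ a) & (~ a)) & ((~ a) & (~ a))) | ((~ a) & a)) | ((b & b) | (~ (~ a))))
step 2: and_idem (→) rewrites (b & b) into b, now (((((~ a) & (~ a)) & ((~ a) & (~ a))) | ((~ a) & a)) | (b | (~ (~ a))))
step 3: and_idem (→) rewrites (((~ a) & (~ a)) & ((~ a) & (~ a))) into ((~ a) & (~ a)), now ((((~ a) & (~ a)) | ((~ a) & a)) | (b | (~ (~ a))))
step 4: and_idem (→) rewrites ((~ a) & (~ a)) into (~ a), now (((~ a) | ((~ a) & a)) | (b | (~ (~ a))))
step 5: or_comm (→) rewrites (b | (~ (~ a))) into ((~ (~ a)) | b), now (((~ a) | ((~ a) & a)) | ((~ (~ a)) | b))
step 6: absorb_or (→) rewrites ((~ a) | ((~ a) & a)) into (~ a), now ((~ a) | ((~ (~ a)) | b))
step 7: not_not (→) rewrites (~ (~ a)) into a, reaching cost 6 (bound 6)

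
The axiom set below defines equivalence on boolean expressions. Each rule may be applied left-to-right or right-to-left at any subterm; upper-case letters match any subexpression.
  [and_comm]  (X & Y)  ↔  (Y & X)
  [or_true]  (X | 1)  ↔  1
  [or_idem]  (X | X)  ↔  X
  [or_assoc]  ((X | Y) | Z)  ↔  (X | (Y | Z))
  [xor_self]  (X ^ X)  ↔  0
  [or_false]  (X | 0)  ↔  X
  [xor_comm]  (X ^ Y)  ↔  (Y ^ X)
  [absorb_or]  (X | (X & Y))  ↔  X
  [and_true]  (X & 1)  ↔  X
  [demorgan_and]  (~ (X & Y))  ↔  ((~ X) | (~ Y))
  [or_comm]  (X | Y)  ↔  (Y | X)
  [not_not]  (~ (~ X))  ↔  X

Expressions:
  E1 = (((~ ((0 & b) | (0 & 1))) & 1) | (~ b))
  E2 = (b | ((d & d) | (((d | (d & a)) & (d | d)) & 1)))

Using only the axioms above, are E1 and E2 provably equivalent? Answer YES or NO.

NO

The axioms are sound identities: if E1 ↔* E2 then E1 and E2 evaluate identically under any assignment.
Under a=0, b=0, d=0: E1 evaluates to 1, E2 to 0. Distinct ⇒ no rewrite sequence connects them.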